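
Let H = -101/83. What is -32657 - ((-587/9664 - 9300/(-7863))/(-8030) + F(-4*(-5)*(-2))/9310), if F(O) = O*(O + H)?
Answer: -513270022719571368071/15716913423263360 ≈ -32657.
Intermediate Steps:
H = -101/83 (H = -101*1/83 = -101/83 ≈ -1.2169)
F(O) = O*(-101/83 + O) (F(O) = O*(O - 101/83) = O*(-101/83 + O))
-32657 - ((-587/9664 - 9300/(-7863))/(-8030) + F(-4*(-5)*(-2))/9310) = -32657 - ((-587/9664 - 9300/(-7863))/(-8030) + ((-4*(-5)*(-2))*(-101 + 83*(-4*(-5)*(-2)))/83)/9310) = -32657 - ((-587*1/9664 - 9300*(-1/7863))*(-1/8030) + ((20*(-2))*(-101 + 83*(20*(-2)))/83)*(1/9310)) = -32657 - ((-587/9664 + 3100/2621)*(-1/8030) + ((1/83)*(-40)*(-101 + 83*(-40)))*(1/9310)) = -32657 - ((28419873/25329344)*(-1/8030) + ((1/83)*(-40)*(-101 - 3320))*(1/9310)) = -32657 - (-28419873/203394632320 + ((1/83)*(-40)*(-3421))*(1/9310)) = -32657 - (-28419873/203394632320 + (136840/83)*(1/9310)) = -32657 - (-28419873/203394632320 + 13684/77273) = -32657 - 1*2781056059820551/15716913423263360 = -32657 - 2781056059820551/15716913423263360 = -513270022719571368071/15716913423263360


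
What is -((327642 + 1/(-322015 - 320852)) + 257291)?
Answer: -376034122910/642867 ≈ -5.8493e+5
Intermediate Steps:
-((327642 + 1/(-322015 - 320852)) + 257291) = -((327642 + 1/(-642867)) + 257291) = -((327642 - 1/642867) + 257291) = -(210630229613/642867 + 257291) = -1*376034122910/642867 = -376034122910/642867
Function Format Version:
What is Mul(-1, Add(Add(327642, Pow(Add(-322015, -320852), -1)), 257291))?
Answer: Rational(-376034122910, 642867) ≈ -5.8493e+5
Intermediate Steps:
Mul(-1, Add(Add(327642, Pow(Add(-322015, -320852), -1)), 257291)) = Mul(-1, Add(Add(327642, Pow(-642867, -1)), 257291)) = Mul(-1, Add(Add(327642, Rational(-1, 642867)), 257291)) = Mul(-1, Add(Rational(210630229613, 642867), 257291)) = Mul(-1, Rational(376034122910, 642867)) = Rational(-376034122910, 642867)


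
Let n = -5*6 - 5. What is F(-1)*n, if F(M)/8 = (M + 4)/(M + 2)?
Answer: -840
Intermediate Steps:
F(M) = 8*(4 + M)/(2 + M) (F(M) = 8*((M + 4)/(M + 2)) = 8*((4 + M)/(2 + M)) = 8*(4 + M)/(2 + M))
n = -35 (n = -30 - 5 = -35)
F(-1)*n = (8*(4 - 1)/(2 - 1))*(-35) = (8*3/1)*(-35) = (8*1*3)*(-35) = 24*(-35) = -840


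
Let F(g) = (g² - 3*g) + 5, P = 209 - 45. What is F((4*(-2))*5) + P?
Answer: 1889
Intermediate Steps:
P = 164
F(g) = 5 + g² - 3*g
F((4*(-2))*5) + P = (5 + ((4*(-2))*5)² - 3*4*(-2)*5) + 164 = (5 + (-8*5)² - (-24)*5) + 164 = (5 + (-40)² - 3*(-40)) + 164 = (5 + 1600 + 120) + 164 = 1725 + 164 = 1889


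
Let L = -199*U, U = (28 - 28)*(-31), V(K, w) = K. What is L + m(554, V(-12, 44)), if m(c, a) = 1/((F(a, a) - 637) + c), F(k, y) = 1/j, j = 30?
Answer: -30/2489 ≈ -0.012053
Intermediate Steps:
F(k, y) = 1/30
U = 0 (U = 0*(-31) = 0)
m(c, a) = 1/(-19109/30 + c) (m(c, a) = 1/((1/30 - 637) + c) = 1/(-19109/30 + c))
L = 0 (L = -199*0 = 0)
L + m(554, V(-12, 44)) = 0 + 30/(-19109 + 30*554) = 0 + 30/(-19109 + 16620) = 0 + 30/(-2489) = 0 + 30*(-1/2489) = 0 - 30/2489 = -30/2489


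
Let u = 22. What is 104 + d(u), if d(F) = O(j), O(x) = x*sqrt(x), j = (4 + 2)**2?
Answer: 320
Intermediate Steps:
j = 36 (j = 6**2 = 36)
O(x) = x**(3/2)
d(F) = 216 (d(F) = 36**(3/2) = 216)
104 + d(u) = 104 + 216 = 320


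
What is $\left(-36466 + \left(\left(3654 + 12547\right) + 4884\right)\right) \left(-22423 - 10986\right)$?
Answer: $513863829$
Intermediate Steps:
$\left(-36466 + \left(\left(3654 + 12547\right) + 4884\right)\right) \left(-22423 - 10986\right) = \left(-36466 + \left(16201 + 4884\right)\right) \left(-33409\right) = \left(-36466 + 21085\right) \left(-33409\right) = \left(-15381\right) \left(-33409\right) = 513863829$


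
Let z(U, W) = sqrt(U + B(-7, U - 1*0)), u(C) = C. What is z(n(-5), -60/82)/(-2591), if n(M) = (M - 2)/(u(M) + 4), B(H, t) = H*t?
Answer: -I*sqrt(42)/2591 ≈ -0.0025012*I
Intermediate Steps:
n(M) = (-2 + M)/(4 + M) (n(M) = (M - 2)/(M + 4) = (-2 + M)/(4 + M))
z(U, W) = sqrt(6)*sqrt(-U) (z(U, W) = sqrt(U - 7*(U - 1*0)) = sqrt(U - 7*(U + 0)) = sqrt(U - 7*U) = sqrt(-6*U) = sqrt(6)*sqrt(-U))
z(n(-5), -60/82)/(-2591) = (sqrt(6)*sqrt(-(-2 - 5)/(4 - 5)))/(-2591) = (sqrt(6)*sqrt(-(-7)/(-1)))*(-1/2591) = (sqrt(6)*sqrt(-(-1)*(-7)))*(-1/2591) = (sqrt(6)*sqrt(-1*7))*(-1/2591) = (sqrt(6)*sqrt(-7))*(-1/2591) = (sqrt(6)*(I*sqrt(7)))*(-1/2591) = (I*sqrt(42))*(-1/2591) = -I*sqrt(42)/2591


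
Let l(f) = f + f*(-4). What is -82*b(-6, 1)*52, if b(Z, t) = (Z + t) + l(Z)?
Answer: -55432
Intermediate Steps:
l(f) = -3*f (l(f) = f - 4*f = -3*f)
b(Z, t) = t - 2*Z (b(Z, t) = (Z + t) - 3*Z = t - 2*Z)
-82*b(-6, 1)*52 = -82*(1 - 2*(-6))*52 = -82*(1 + 12)*52 = -82*13*52 = -1066*52 = -55432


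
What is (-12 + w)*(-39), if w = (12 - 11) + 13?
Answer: -78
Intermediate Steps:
w = 14 (w = 1 + 13 = 14)
(-12 + w)*(-39) = (-12 + 14)*(-39) = 2*(-39) = -78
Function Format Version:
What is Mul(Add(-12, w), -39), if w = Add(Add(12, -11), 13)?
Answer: -78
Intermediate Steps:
w = 14 (w = Add(1, 13) = 14)
Mul(Add(-12, w), -39) = Mul(Add(-12, 14), -39) = Mul(2, -39) = -78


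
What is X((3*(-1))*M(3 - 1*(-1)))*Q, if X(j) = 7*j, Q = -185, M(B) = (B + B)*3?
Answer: 93240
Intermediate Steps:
M(B) = 6*B (M(B) = (2*B)*3 = 6*B)
X((3*(-1))*M(3 - 1*(-1)))*Q = (7*((3*(-1))*(6*(3 - 1*(-1)))))*(-185) = (7*(-18*(3 + 1)))*(-185) = (7*(-18*4))*(-185) = (7*(-3*24))*(-185) = (7*(-72))*(-185) = -504*(-185) = 93240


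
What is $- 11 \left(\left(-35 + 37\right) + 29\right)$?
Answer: $-341$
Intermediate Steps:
$- 11 \left(\left(-35 + 37\right) + 29\right) = - 11 \left(2 + 29\right) = \left(-11\right) 31 = -341$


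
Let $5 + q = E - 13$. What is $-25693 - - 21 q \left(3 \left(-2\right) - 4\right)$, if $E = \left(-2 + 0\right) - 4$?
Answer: $-20653$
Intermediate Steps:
$E = -6$ ($E = -2 - 4 = -6$)
$q = -24$ ($q = -5 - 19 = -24$)
$-25693 - - 21 q \left(3 \left(-2\right) - 4\right) = -25693 - \left(-21\right) \left(-24\right) \left(3 \left(-2\right) - 4\right) = -25693 - 504 \left(-6 - 4\right) = -25693 - 504 \left(-10\right) = -25693 - -5040 = -25693 + 5040 = -20653$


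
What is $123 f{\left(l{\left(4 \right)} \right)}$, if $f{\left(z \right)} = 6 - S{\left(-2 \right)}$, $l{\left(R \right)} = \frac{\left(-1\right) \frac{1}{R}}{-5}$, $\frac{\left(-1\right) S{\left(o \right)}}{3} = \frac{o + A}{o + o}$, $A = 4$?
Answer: $\frac{1107}{2} \approx 553.5$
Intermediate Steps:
$S{\left(o \right)} = - \frac{3 \left(4 + o\right)}{2 o}$ ($S{\left(o \right)} = - 3 \frac{o + 4}{o + o} = - 3 \frac{4 + o}{2 o} = - \frac{3 \left(4 + o\right)}{2 o}$)
$l{\left(R \right)} = \frac{1}{5 R}$ ($l{\left(R \right)} = - \frac{1}{R} \left(- \frac{1}{5}\right) = \frac{1}{5 R}$)
$f{\left(z \right)} = \frac{9}{2}$ ($f{\left(z \right)} = 6 - \left(- \frac{3}{2} - \frac{6}{-2}\right) = 6 - \left(- \frac{3}{2} - -3\right) = 6 - \left(- \frac{3}{2} + 3\right) = 6 - \frac{3}{2} = \frac{9}{2}$)
$123 f{\left(l{\left(4 \right)} \right)} = 123 \cdot \frac{9}{2} = \frac{1107}{2}$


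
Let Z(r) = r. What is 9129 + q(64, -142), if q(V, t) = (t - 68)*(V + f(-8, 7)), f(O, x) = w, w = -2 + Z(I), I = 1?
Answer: -4101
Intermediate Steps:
w = -1 (w = -2 + 1 = -1)
f(O, x) = -1
q(V, t) = (-1 + V)*(-68 + t) (q(V, t) = (t - 68)*(V - 1) = (-68 + t)*(-1 + V) = (-1 + V)*(-68 + t))
9129 + q(64, -142) = 9129 + (68 - 1*(-142) - 68*64 + 64*(-142)) = 9129 + (68 + 142 - 4352 - 9088) = 9129 - 13230 = -4101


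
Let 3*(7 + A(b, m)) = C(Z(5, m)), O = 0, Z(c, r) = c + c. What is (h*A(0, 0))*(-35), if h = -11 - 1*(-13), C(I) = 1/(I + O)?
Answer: 1463/3 ≈ 487.67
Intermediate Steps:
Z(c, r) = 2*c
C(I) = 1/I (C(I) = 1/(I + 0) = 1/I)
A(b, m) = -209/30 (A(b, m) = -7 + 1/(3*((2*5))) = -7 + (⅓)/10 = -7 + (⅓)*(⅒) = -7 + 1/30 = -209/30)
h = 2 (h = -11 + 13 = 2)
(h*A(0, 0))*(-35) = (2*(-209/30))*(-35) = -209/15*(-35) = 1463/3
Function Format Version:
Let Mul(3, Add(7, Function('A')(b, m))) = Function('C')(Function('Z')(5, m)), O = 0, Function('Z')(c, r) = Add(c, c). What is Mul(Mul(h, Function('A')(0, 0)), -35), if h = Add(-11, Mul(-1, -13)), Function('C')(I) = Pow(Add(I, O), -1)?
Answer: Rational(1463, 3) ≈ 487.67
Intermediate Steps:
Function('Z')(c, r) = Mul(2, c)
Function('C')(I) = Pow(I, -1) (Function('C')(I) = Pow(Add(I, 0), -1) = Pow(I, -1))
Function('A')(b, m) = Rational(-209, 30) (Function('A')(b, m) = Add(-7, Mul(Rational(1, 3), Pow(Mul(2, 5), -1))) = Add(-7, Mul(Rational(1, 3), Pow(10, -1))) = Add(-7, Mul(Rational(1, 3), Rational(1, 10))) = Add(-7, Rational(1, 30)) = Rational(-209, 30))
h = 2 (h = Add(-11, 13) = 2)
Mul(Mul(h, Function('A')(0, 0)), -35) = Mul(Mul(2, Rational(-209, 30)), -35) = Mul(Rational(-209, 15), -35) = Rational(1463, 3)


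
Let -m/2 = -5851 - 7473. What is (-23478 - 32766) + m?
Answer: -29596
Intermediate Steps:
m = 26648 (m = -2*(-5851 - 7473) = -2*(-13324) = 26648)
(-23478 - 32766) + m = (-23478 - 32766) + 26648 = -56244 + 26648 = -29596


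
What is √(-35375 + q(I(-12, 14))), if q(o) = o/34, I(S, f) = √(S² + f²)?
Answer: √(-10223375 + 17*√85)/17 ≈ 188.08*I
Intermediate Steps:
q(o) = o/34 (q(o) = o*(1/34) = o/34)
√(-35375 + q(I(-12, 14))) = √(-35375 + √((-12)² + 14²)/34) = √(-35375 + √(144 + 196)/34) = √(-35375 + √340/34) = √(-35375 + (2*√85)/34) = √(-35375 + √85/17)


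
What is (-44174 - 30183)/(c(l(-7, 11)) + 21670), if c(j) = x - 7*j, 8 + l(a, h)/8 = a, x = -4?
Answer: -74357/22506 ≈ -3.3039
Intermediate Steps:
l(a, h) = -64 + 8*a
c(j) = -4 - 7*j
(-44174 - 30183)/(c(l(-7, 11)) + 21670) = (-44174 - 30183)/((-4 - 7*(-64 + 8*(-7))) + 21670) = -74357/((-4 - 7*(-64 - 56)) + 21670) = -74357/((-4 - 7*(-120)) + 21670) = -74357/((-4 + 840) + 21670) = -74357/(836 + 21670) = -74357/22506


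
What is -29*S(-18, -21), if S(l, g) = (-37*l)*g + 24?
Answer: 404898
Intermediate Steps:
S(l, g) = 24 - 37*g*l (S(l, g) = -37*g*l + 24 = 24 - 37*g*l)
-29*S(-18, -21) = -29*(24 - 37*(-21)*(-18)) = -29*(24 - 13986) = -29*(-13962) = 404898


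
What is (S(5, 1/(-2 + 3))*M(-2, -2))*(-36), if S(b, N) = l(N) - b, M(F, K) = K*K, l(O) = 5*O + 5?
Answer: -720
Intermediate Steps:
l(O) = 5 + 5*O
M(F, K) = K**2
S(b, N) = 5 - b + 5*N (S(b, N) = (5 + 5*N) - b = 5 - b + 5*N)
(S(5, 1/(-2 + 3))*M(-2, -2))*(-36) = ((5 - 1*5 + 5/(-2 + 3))*(-2)**2)*(-36) = ((5 - 5 + 5/1)*4)*(-36) = ((5 - 5 + 5*1)*4)*(-36) = ((5 - 5 + 5)*4)*(-36) = (5*4)*(-36) = 20*(-36) = -720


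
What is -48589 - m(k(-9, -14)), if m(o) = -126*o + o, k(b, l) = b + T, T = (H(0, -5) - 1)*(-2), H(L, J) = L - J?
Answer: -50714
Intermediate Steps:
T = -8 (T = ((0 - 1*(-5)) - 1)*(-2) = ((0 + 5) - 1)*(-2) = (5 - 1)*(-2) = 4*(-2) = -8)
k(b, l) = -8 + b (k(b, l) = b - 8 = -8 + b)
m(o) = -125*o
-48589 - m(k(-9, -14)) = -48589 - (-125)*(-8 - 9) = -48589 - (-125)*(-17) = -48589 - 1*2125 = -48589 - 2125 = -50714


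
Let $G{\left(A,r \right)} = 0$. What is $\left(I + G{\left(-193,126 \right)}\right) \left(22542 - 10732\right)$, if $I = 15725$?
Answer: $185712250$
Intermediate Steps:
$\left(I + G{\left(-193,126 \right)}\right) \left(22542 - 10732\right) = \left(15725 + 0\right) \left(22542 - 10732\right) = 15725 \cdot 11810 = 185712250$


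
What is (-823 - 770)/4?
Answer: -1593/4 ≈ -398.25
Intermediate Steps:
(-823 - 770)/4 = -1593*1/4 = -1593/4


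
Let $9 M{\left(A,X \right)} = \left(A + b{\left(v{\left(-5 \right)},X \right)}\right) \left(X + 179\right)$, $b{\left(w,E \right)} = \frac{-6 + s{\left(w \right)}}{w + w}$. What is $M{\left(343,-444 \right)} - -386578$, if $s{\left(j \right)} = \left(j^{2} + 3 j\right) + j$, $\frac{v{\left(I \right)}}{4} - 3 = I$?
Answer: $\frac{27109901}{72} \approx 3.7653 \cdot 10^{5}$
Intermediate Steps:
$v{\left(I \right)} = 12 + 4 I$
$s{\left(j \right)} = j^{2} + 4 j$
$b{\left(w,E \right)} = \frac{-6 + w \left(4 + w\right)}{2 w}$ ($b{\left(w,E \right)} = \frac{-6 + w \left(4 + w\right)}{w + w} = \frac{-6 + w \left(4 + w\right)}{2 w}$)
$M{\left(A,X \right)} = \frac{\left(179 + X\right) \left(- \frac{13}{8} + A\right)}{9}$ ($M{\left(A,X \right)} = \frac{\left(A + \left(2 + \frac{12 + 4 \left(-5\right)}{2} - \frac{3}{12 + 4 \left(-5\right)}\right)\right) \left(X + 179\right)}{9} = \frac{\left(A + \left(2 + \frac{12 - 20}{2} - \frac{3}{12 - 20}\right)\right) \left(179 + X\right)}{9} = \frac{\left(A + \left(2 + \frac{1}{2} \left(-8\right) - \frac{3}{-8}\right)\right) \left(179 + X\right)}{9} = \frac{\left(A - \frac{13}{8}\right) \left(179 + X\right)}{9} = \frac{\left(- \frac{13}{8} + A\right) \left(179 + X\right)}{9} = \frac{\left(179 + X\right) \left(- \frac{13}{8} + A\right)}{9}$)
$M{\left(343,-444 \right)} - -386578 = \left(- \frac{2327}{72} - - \frac{481}{6} + \frac{179}{9} \cdot 343 + \frac{1}{9} \cdot 343 \left(-444\right)\right) - -386578 = \left(- \frac{2327}{72} + \frac{481}{6} + \frac{61397}{9} - \frac{50764}{3}\right) + 386578 = - \frac{723715}{72} + 386578 = \frac{27109901}{72}$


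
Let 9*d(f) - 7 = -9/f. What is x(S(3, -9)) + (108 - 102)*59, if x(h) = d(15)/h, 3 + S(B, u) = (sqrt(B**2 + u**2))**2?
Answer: 1385942/3915 ≈ 354.01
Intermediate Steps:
d(f) = 7/9 - 1/f (d(f) = 7/9 + (-9/f)/9 = 7/9 - 1/f)
S(B, u) = -3 + B**2 + u**2 (S(B, u) = -3 + (sqrt(B**2 + u**2))**2 = -3 + (B**2 + u**2) = -3 + B**2 + u**2)
x(h) = 32/(45*h) (x(h) = (7/9 - 1/15)/h = 32/(45*h))
x(S(3, -9)) + (108 - 102)*59 = 32/(45*(-3 + 3**2 + (-9)**2)) + (108 - 102)*59 = 32/(45*(-3 + 9 + 81)) + 6*59 = (32/45)/87 + 354 = (32/45)*(1/87) + 354 = 32/3915 + 354 = 1385942/3915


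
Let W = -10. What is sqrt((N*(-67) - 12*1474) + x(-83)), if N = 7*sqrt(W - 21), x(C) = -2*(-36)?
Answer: sqrt(-17616 - 469*I*sqrt(31)) ≈ 9.8104 - 133.09*I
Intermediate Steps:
x(C) = 72
N = 7*I*sqrt(31) (N = 7*sqrt(-10 - 21) = 7*sqrt(-31) = 7*(I*sqrt(31)) = 7*I*sqrt(31) ≈ 38.974*I)
sqrt((N*(-67) - 12*1474) + x(-83)) = sqrt(((7*I*sqrt(31))*(-67) - 12*1474) + 72) = sqrt((-469*I*sqrt(31) - 17688) + 72) = sqrt((-17688 - 469*I*sqrt(31)) + 72) = sqrt(-17616 - 469*I*sqrt(31))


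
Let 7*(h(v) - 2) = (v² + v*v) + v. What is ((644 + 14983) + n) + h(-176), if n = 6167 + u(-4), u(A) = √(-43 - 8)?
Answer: 214348/7 + I*√51 ≈ 30621.0 + 7.1414*I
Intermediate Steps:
u(A) = I*√51 (u(A) = √(-51) = I*√51)
n = 6167 + I*√51 ≈ 6167.0 + 7.1414*I
h(v) = 2 + v/7 + 2*v²/7 (h(v) = 2 + ((v² + v*v) + v)/7 = 2 + ((v² + v²) + v)/7 = 2 + (2*v² + v)/7 = 2 + (v + 2*v²)/7 = 2 + (v/7 + 2*v²/7) = 2 + v/7 + 2*v²/7)
((644 + 14983) + n) + h(-176) = ((644 + 14983) + (6167 + I*√51)) + (2 + (⅐)*(-176) + (2/7)*(-176)²) = (15627 + (6167 + I*√51)) + (2 - 176/7 + (2/7)*30976) = (21794 + I*√51) + (2 - 176/7 + 61952/7) = (21794 + I*√51) + 61790/7 = 214348/7 + I*√51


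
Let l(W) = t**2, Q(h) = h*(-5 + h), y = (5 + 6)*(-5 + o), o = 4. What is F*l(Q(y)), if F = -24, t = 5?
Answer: -600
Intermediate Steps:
y = -11 (y = (5 + 6)*(-5 + 4) = 11*(-1) = -11)
l(W) = 25 (l(W) = 5**2 = 25)
F*l(Q(y)) = -24*25 = -600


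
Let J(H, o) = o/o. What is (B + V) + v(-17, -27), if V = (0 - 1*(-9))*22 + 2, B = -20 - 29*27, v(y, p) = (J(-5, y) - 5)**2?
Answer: -587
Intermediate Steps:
J(H, o) = 1
v(y, p) = 16 (v(y, p) = (1 - 5)**2 = (-4)**2 = 16)
B = -803 (B = -20 - 783 = -803)
V = 200 (V = (0 + 9)*22 + 2 = 9*22 + 2 = 198 + 2 = 200)
(B + V) + v(-17, -27) = (-803 + 200) + 16 = -603 + 16 = -587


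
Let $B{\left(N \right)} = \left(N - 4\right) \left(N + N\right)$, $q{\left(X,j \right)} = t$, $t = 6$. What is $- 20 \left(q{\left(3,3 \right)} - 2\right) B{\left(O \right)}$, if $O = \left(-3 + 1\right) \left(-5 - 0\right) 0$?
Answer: $0$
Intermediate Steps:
$q{\left(X,j \right)} = 6$
$O = 0$ ($O = - 2 \left(-5 + 0\right) 0 = \left(-2\right) \left(-5\right) 0 = 10 \cdot 0 = 0$)
$B{\left(N \right)} = 2 N \left(-4 + N\right)$ ($B{\left(N \right)} = \left(-4 + N\right) 2 N = 2 N \left(-4 + N\right)$)
$- 20 \left(q{\left(3,3 \right)} - 2\right) B{\left(O \right)} = - 20 \left(6 - 2\right) 2 \cdot 0 \left(-4 + 0\right) = - 20 \left(6 - 2\right) 2 \cdot 0 \left(-4\right) = \left(-20\right) 4 \cdot 0 = \left(-80\right) 0 = 0$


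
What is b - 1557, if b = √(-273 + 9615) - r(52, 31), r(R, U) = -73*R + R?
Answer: 2187 + 3*√1038 ≈ 2283.7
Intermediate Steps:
r(R, U) = -72*R
b = 3744 + 3*√1038 (b = √(-273 + 9615) - (-72)*52 = √9342 - 1*(-3744) = 3*√1038 + 3744 = 3744 + 3*√1038 ≈ 3840.7)
b - 1557 = (3744 + 3*√1038) - 1557 = 2187 + 3*√1038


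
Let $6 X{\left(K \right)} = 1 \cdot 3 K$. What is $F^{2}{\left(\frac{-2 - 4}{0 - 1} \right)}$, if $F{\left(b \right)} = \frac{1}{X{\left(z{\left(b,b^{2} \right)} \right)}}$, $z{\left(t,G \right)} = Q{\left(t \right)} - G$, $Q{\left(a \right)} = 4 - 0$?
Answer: $\frac{1}{256} \approx 0.0039063$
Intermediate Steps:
$Q{\left(a \right)} = 4$ ($Q{\left(a \right)} = 4 + 0 = 4$)
$z{\left(t,G \right)} = 4 - G$
$X{\left(K \right)} = \frac{K}{2}$ ($X{\left(K \right)} = \frac{1 \cdot 3 K}{6} = \frac{3 K}{6} = \frac{K}{2}$)
$F{\left(b \right)} = \frac{1}{2 - \frac{b^{2}}{2}}$ ($F{\left(b \right)} = \frac{1}{\frac{1}{2} \left(4 - b^{2}\right)} = \frac{1}{2 - \frac{b^{2}}{2}}$)
$F^{2}{\left(\frac{-2 - 4}{0 - 1} \right)} = \left(- \frac{2}{-4 + \left(\frac{-2 - 4}{0 - 1}\right)^{2}}\right)^{2} = \left(- \frac{2}{-4 + \left(- \frac{6}{-1}\right)^{2}}\right)^{2} = \left(- \frac{2}{-4 + \left(\left(-6\right) \left(-1\right)\right)^{2}}\right)^{2} = \left(- \frac{2}{-4 + 6^{2}}\right)^{2} = \left(- \frac{2}{-4 + 36}\right)^{2} = \left(- \frac{2}{32}\right)^{2} = \left(\left(-2\right) \frac{1}{32}\right)^{2} = \left(- \frac{1}{16}\right)^{2} = \frac{1}{256}$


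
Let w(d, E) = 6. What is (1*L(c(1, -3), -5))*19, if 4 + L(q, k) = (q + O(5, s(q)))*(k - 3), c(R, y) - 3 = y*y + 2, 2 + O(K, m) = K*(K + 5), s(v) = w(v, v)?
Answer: -9500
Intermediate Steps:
s(v) = 6
O(K, m) = -2 + K*(5 + K) (O(K, m) = -2 + K*(K + 5) = -2 + K*(5 + K))
c(R, y) = 5 + y² (c(R, y) = 3 + (y*y + 2) = 3 + (y² + 2) = 3 + (2 + y²) = 5 + y²)
L(q, k) = -4 + (-3 + k)*(48 + q) (L(q, k) = -4 + (q + (-2 + 5² + 5*5))*(k - 3) = -4 + (q + (-2 + 25 + 25))*(-3 + k) = -4 + (q + 48)*(-3 + k) = -4 + (48 + q)*(-3 + k) = -4 + (-3 + k)*(48 + q))
(1*L(c(1, -3), -5))*19 = (1*(-148 - 3*(5 + (-3)²) + 48*(-5) - 5*(5 + (-3)²)))*19 = (1*(-148 - 3*(5 + 9) - 240 - 5*(5 + 9)))*19 = (1*(-148 - 3*14 - 240 - 5*14))*19 = (1*(-148 - 42 - 240 - 70))*19 = (1*(-500))*19 = -500*19 = -9500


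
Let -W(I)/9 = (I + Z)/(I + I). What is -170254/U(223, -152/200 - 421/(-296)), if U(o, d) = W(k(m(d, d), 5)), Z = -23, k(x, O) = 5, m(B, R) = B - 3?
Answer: -851270/81 ≈ -10510.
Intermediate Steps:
m(B, R) = -3 + B
W(I) = -9*(-23 + I)/(2*I) (W(I) = -9*(I - 23)/(I + I) = -9*(-23 + I)/(2*I))
U(o, d) = 81/5 (U(o, d) = (9/2)*(23 - 1*5)/5 = (9/2)*(1/5)*(23 - 5) = (9/2)*(1/5)*18 = 81/5)
-170254/U(223, -152/200 - 421/(-296)) = -170254/81/5 = -170254*5/81 = -851270/81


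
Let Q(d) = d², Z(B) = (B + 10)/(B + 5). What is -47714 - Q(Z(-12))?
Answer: -2337990/49 ≈ -47714.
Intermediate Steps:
Z(B) = (10 + B)/(5 + B)
-47714 - Q(Z(-12)) = -47714 - ((10 - 12)/(5 - 12))² = -47714 - (-2/(-7))² = -47714 - (-⅐*(-2))² = -47714 - (2/7)² = -47714 - 1*4/49 = -47714 - 4/49 = -2337990/49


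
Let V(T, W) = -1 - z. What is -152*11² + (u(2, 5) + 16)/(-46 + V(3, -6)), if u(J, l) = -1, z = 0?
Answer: -864439/47 ≈ -18392.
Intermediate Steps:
V(T, W) = -1 (V(T, W) = -1 - 1*0 = -1 + 0 = -1)
-152*11² + (u(2, 5) + 16)/(-46 + V(3, -6)) = -152*11² + (-1 + 16)/(-46 - 1) = -152*121 + 15/(-47) = -18392 + 15*(-1/47) = -18392 - 15/47 = -864439/47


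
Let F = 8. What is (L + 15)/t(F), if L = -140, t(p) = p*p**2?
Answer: -125/512 ≈ -0.24414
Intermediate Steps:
t(p) = p**3
(L + 15)/t(F) = (-140 + 15)/(8**3) = -125/512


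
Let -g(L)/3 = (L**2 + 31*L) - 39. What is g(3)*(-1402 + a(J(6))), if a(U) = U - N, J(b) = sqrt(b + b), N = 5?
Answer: 265923 - 378*sqrt(3) ≈ 2.6527e+5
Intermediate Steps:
g(L) = 117 - 93*L - 3*L**2 (g(L) = -3*((L**2 + 31*L) - 39) = -3*(-39 + L**2 + 31*L) = 117 - 93*L - 3*L**2)
J(b) = sqrt(2)*sqrt(b) (J(b) = sqrt(2*b) = sqrt(2)*sqrt(b))
a(U) = -5 + U (a(U) = U - 1*5 = U - 5 = -5 + U)
g(3)*(-1402 + a(J(6))) = (117 - 93*3 - 3*3**2)*(-1402 + (-5 + sqrt(2)*sqrt(6))) = (117 - 279 - 3*9)*(-1402 + (-5 + 2*sqrt(3))) = (117 - 279 - 27)*(-1407 + 2*sqrt(3)) = -189*(-1407 + 2*sqrt(3)) = 265923 - 378*sqrt(3)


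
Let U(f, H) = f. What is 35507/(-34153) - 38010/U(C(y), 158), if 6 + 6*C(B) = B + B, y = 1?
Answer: 1947197788/34153 ≈ 57014.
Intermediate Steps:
C(B) = -1 + B/3 (C(B) = -1 + (B + B)/6 = -1 + (2*B)/6 = -1 + B/3)
35507/(-34153) - 38010/U(C(y), 158) = 35507/(-34153) - 38010/(-1 + (⅓)*1) = 35507*(-1/34153) - 38010/(-1 + ⅓) = -35507/34153 - 38010/(-⅔) = -35507/34153 - 38010*(-3/2) = -35507/34153 + 57015 = 1947197788/34153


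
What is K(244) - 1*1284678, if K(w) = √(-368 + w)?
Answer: -1284678 + 2*I*√31 ≈ -1.2847e+6 + 11.136*I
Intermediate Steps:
K(244) - 1*1284678 = √(-368 + 244) - 1*1284678 = √(-124) - 1284678 = 2*I*√31 - 1284678 = -1284678 + 2*I*√31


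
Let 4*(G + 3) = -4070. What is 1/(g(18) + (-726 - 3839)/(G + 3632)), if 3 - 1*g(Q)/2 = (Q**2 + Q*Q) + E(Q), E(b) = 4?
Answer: -5223/6788584 ≈ -0.00076938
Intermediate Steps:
G = -2041/2 (G = -3 + (1/4)*(-4070) = -3 - 2035/2 = -2041/2 ≈ -1020.5)
g(Q) = -2 - 4*Q**2 (g(Q) = 6 - 2*((Q**2 + Q*Q) + 4) = 6 - 2*((Q**2 + Q**2) + 4) = 6 - 2*(2*Q**2 + 4) = 6 - 2*(4 + 2*Q**2) = 6 + (-8 - 4*Q**2) = -2 - 4*Q**2)
1/(g(18) + (-726 - 3839)/(G + 3632)) = 1/((-2 - 4*18**2) + (-726 - 3839)/(-2041/2 + 3632)) = 1/((-2 - 4*324) - 4565/5223/2) = 1/((-2 - 1296) - 4565*2/5223) = 1/(-1298 - 9130/5223) = 1/(-6788584/5223) = -5223/6788584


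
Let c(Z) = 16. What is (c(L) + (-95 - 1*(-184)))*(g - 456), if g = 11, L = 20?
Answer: -46725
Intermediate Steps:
(c(L) + (-95 - 1*(-184)))*(g - 456) = (16 + (-95 - 1*(-184)))*(11 - 456) = (16 + (-95 + 184))*(-445) = (16 + 89)*(-445) = 105*(-445) = -46725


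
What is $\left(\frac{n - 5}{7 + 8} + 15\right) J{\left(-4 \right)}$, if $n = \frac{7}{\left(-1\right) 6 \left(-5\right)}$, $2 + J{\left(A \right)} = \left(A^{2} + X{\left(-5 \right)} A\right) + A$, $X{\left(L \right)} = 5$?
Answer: $- \frac{6607}{45} \approx -146.82$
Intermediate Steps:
$J{\left(A \right)} = -2 + A^{2} + 6 A$ ($J{\left(A \right)} = -2 + \left(\left(A^{2} + 5 A\right) + A\right) = -2 + \left(A^{2} + 6 A\right) = -2 + A^{2} + 6 A$)
$n = \frac{7}{30}$ ($n = \frac{7}{\left(-1\right) \left(-30\right)} = \frac{7}{30} \approx 0.23333$)
$\left(\frac{n - 5}{7 + 8} + 15\right) J{\left(-4 \right)} = \left(\frac{\frac{7}{30} - 5}{7 + 8} + 15\right) \left(-2 + \left(-4\right)^{2} + 6 \left(-4\right)\right) = \left(- \frac{143}{30 \cdot 15} + 15\right) \left(-2 + 16 - 24\right) = \left(\left(- \frac{143}{30}\right) \frac{1}{15} + 15\right) \left(-10\right) = \left(- \frac{143}{450} + 15\right) \left(-10\right) = \frac{6607}{450} \left(-10\right) = - \frac{6607}{45}$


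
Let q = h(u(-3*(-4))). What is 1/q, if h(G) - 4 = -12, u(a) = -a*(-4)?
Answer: -1/8 ≈ -0.12500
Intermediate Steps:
u(a) = 4*a
h(G) = -8 (h(G) = 4 - 12 = -8)
q = -8
1/q = 1/(-8) = -1/8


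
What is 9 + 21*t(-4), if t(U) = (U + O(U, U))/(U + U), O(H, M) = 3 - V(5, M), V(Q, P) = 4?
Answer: 177/8 ≈ 22.125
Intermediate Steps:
O(H, M) = -1 (O(H, M) = 3 - 1*4 = 3 - 4 = -1)
t(U) = (-1 + U)/(2*U) (t(U) = (U - 1)/(U + U) = (-1 + U)/((2*U)) = (-1 + U)*(1/(2*U)) = (-1 + U)/(2*U))
9 + 21*t(-4) = 9 + 21*((1/2)*(-1 - 4)/(-4)) = 9 + 21*((1/2)*(-1/4)*(-5)) = 9 + 21*(5/8) = 9 + 105/8 = 177/8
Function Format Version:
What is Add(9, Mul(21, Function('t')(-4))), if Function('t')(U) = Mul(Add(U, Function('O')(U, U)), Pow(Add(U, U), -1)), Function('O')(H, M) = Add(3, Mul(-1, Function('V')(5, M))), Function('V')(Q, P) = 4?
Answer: Rational(177, 8) ≈ 22.125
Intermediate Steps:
Function('O')(H, M) = -1 (Function('O')(H, M) = Add(3, Mul(-1, 4)) = Add(3, -4) = -1)
Function('t')(U) = Mul(Rational(1, 2), Pow(U, -1), Add(-1, U)) (Function('t')(U) = Mul(Add(U, -1), Pow(Add(U, U), -1)) = Mul(Add(-1, U), Pow(Mul(2, U), -1)) = Mul(Add(-1, U), Mul(Rational(1, 2), Pow(U, -1))) = Mul(Rational(1, 2), Pow(U, -1), Add(-1, U)))
Add(9, Mul(21, Function('t')(-4))) = Add(9, Mul(21, Mul(Rational(1, 2), Pow(-4, -1), Add(-1, -4)))) = Add(9, Mul(21, Mul(Rational(1, 2), Rational(-1, 4), -5))) = Add(9, Mul(21, Rational(5, 8))) = Add(9, Rational(105, 8)) = Rational(177, 8)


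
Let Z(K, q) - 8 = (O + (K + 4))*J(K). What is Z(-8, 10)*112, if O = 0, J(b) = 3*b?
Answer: 11648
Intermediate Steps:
Z(K, q) = 8 + 3*K*(4 + K) (Z(K, q) = 8 + (0 + (K + 4))*(3*K) = 8 + (0 + (4 + K))*(3*K) = 8 + (4 + K)*(3*K) = 8 + 3*K*(4 + K))
Z(-8, 10)*112 = (8 + 3*(-8)**2 + 12*(-8))*112 = (8 + 3*64 - 96)*112 = (8 + 192 - 96)*112 = 104*112 = 11648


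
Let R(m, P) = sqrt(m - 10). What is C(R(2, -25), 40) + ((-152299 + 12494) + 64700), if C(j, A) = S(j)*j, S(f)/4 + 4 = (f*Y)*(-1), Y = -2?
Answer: -75169 - 32*I*sqrt(2) ≈ -75169.0 - 45.255*I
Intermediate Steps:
S(f) = -16 + 8*f (S(f) = -16 + 4*((f*(-2))*(-1)) = -16 + 4*(-2*f*(-1)) = -16 + 4*(2*f) = -16 + 8*f)
R(m, P) = sqrt(-10 + m)
C(j, A) = j*(-16 + 8*j) (C(j, A) = (-16 + 8*j)*j = j*(-16 + 8*j))
C(R(2, -25), 40) + ((-152299 + 12494) + 64700) = 8*sqrt(-10 + 2)*(-2 + sqrt(-10 + 2)) + ((-152299 + 12494) + 64700) = 8*sqrt(-8)*(-2 + sqrt(-8)) + (-139805 + 64700) = 8*(2*I*sqrt(2))*(-2 + 2*I*sqrt(2)) - 75105 = 16*I*sqrt(2)*(-2 + 2*I*sqrt(2)) - 75105 = -75105 + 16*I*sqrt(2)*(-2 + 2*I*sqrt(2))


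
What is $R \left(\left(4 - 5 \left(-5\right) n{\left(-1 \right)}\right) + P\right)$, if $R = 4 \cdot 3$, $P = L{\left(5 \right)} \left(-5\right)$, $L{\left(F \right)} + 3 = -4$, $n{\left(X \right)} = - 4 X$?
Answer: $1668$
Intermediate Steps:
$L{\left(F \right)} = -7$ ($L{\left(F \right)} = -3 - 4 = -7$)
$P = 35$ ($P = \left(-7\right) \left(-5\right) = 35$)
$R = 12$
$R \left(\left(4 - 5 \left(-5\right) n{\left(-1 \right)}\right) + P\right) = 12 \left(\left(4 - 5 \left(-5\right) \left(\left(-4\right) \left(-1\right)\right)\right) + 35\right) = 12 \left(\left(4 - \left(-25\right) 4\right) + 35\right) = 12 \left(\left(4 - -100\right) + 35\right) = 12 \left(\left(4 + 100\right) + 35\right) = 12 \left(104 + 35\right) = 12 \cdot 139 = 1668$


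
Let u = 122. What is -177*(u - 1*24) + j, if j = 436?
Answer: -16910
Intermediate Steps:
-177*(u - 1*24) + j = -177*(122 - 1*24) + 436 = -177*(122 - 24) + 436 = -177*98 + 436 = -17346 + 436 = -16910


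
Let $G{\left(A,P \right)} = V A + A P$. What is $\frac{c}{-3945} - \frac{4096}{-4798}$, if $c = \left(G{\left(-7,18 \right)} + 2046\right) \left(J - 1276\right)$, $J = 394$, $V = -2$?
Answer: $\frac{1366754924}{3154685} \approx 433.25$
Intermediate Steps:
$G{\left(A,P \right)} = - 2 A + A P$
$c = -1705788$ ($c = \left(- 7 \left(-2 + 18\right) + 2046\right) \left(394 - 1276\right) = \left(\left(-7\right) 16 + 2046\right) \left(-882\right) = \left(-112 + 2046\right) \left(-882\right) = 1934 \left(-882\right) = -1705788$)
$\frac{c}{-3945} - \frac{4096}{-4798} = - \frac{1705788}{-3945} - \frac{4096}{-4798} = \left(-1705788\right) \left(- \frac{1}{3945}\right) - - \frac{2048}{2399} = \frac{568596}{1315} + \frac{2048}{2399} = \frac{1366754924}{3154685}$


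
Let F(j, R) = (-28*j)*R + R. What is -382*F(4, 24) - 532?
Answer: 1017116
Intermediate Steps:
F(j, R) = R - 28*R*j (F(j, R) = -28*R*j + R = R - 28*R*j)
-382*F(4, 24) - 532 = -9168*(1 - 28*4) - 532 = -9168*(1 - 112) - 532 = -9168*(-111) - 532 = -382*(-2664) - 532 = 1017648 - 532 = 1017116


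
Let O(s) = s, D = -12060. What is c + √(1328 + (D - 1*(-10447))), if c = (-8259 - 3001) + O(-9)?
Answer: -11269 + I*√285 ≈ -11269.0 + 16.882*I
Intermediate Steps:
c = -11269 (c = (-8259 - 3001) - 9 = -11260 - 9 = -11269)
c + √(1328 + (D - 1*(-10447))) = -11269 + √(1328 + (-12060 - 1*(-10447))) = -11269 + √(1328 + (-12060 + 10447)) = -11269 + √(1328 - 1613) = -11269 + √(-285) = -11269 + I*√285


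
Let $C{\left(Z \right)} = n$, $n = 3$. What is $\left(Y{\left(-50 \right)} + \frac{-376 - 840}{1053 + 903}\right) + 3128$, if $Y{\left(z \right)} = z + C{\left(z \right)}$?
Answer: $\frac{1506305}{489} \approx 3080.4$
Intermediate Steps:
$C{\left(Z \right)} = 3$
$Y{\left(z \right)} = 3 + z$ ($Y{\left(z \right)} = z + 3 = 3 + z$)
$\left(Y{\left(-50 \right)} + \frac{-376 - 840}{1053 + 903}\right) + 3128 = \left(\left(3 - 50\right) + \frac{-376 - 840}{1053 + 903}\right) + 3128 = \left(-47 - \frac{1216}{1956}\right) + 3128 = \left(-47 - \frac{304}{489}\right) + 3128 = - \frac{23287}{489} + 3128 = \frac{1506305}{489}$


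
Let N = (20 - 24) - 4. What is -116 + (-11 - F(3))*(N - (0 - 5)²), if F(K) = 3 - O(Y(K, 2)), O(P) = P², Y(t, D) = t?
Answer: 49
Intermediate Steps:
N = -8 (N = -4 - 4 = -8)
F(K) = 3 - K²
-116 + (-11 - F(3))*(N - (0 - 5)²) = -116 + (-11 - (3 - 1*3²))*(-8 - (0 - 5)²) = -116 + (-11 - (3 - 1*9))*(-8 - 1*(-5)²) = -116 + (-11 - (3 - 9))*(-8 - 1*25) = -116 + (-11 - 1*(-6))*(-8 - 25) = -116 + (-11 + 6)*(-33) = -116 - 5*(-33) = -116 + 165 = 49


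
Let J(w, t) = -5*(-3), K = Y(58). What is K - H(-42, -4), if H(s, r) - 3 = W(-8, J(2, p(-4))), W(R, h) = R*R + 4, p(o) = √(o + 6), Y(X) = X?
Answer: -13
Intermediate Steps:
K = 58
p(o) = √(6 + o)
J(w, t) = 15
W(R, h) = 4 + R² (W(R, h) = R² + 4 = 4 + R²)
H(s, r) = 71 (H(s, r) = 3 + (4 + (-8)²) = 3 + (4 + 64) = 3 + 68 = 71)
K - H(-42, -4) = 58 - 1*71 = 58 - 71 = -13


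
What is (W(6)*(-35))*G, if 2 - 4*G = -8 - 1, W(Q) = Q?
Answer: -1155/2 ≈ -577.50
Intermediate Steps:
G = 11/4 (G = ½ - (-8 - 1)/4 = ½ - ¼*(-9) = ½ + 9/4 = 11/4 ≈ 2.7500)
(W(6)*(-35))*G = (6*(-35))*(11/4) = -210*11/4 = -1155/2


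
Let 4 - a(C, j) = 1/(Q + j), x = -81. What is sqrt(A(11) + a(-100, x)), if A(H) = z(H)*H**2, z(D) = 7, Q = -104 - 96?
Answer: 2*sqrt(16799023)/281 ≈ 29.172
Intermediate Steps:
Q = -200
a(C, j) = 4 - 1/(-200 + j)
A(H) = 7*H**2
sqrt(A(11) + a(-100, x)) = sqrt(7*11**2 + (-801 + 4*(-81))/(-200 - 81)) = sqrt(7*121 + (-801 - 324)/(-281)) = sqrt(847 - 1/281*(-1125)) = sqrt(847 + 1125/281) = sqrt(239132/281) = 2*sqrt(16799023)/281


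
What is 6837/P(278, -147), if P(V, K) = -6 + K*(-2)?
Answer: 2279/96 ≈ 23.740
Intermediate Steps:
P(V, K) = -6 - 2*K
6837/P(278, -147) = 6837/(-6 - 2*(-147)) = 6837/(-6 + 294) = 6837/288 = 6837*(1/288) = 2279/96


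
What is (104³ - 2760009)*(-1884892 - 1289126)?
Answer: 5189979662610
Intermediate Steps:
(104³ - 2760009)*(-1884892 - 1289126) = (1124864 - 2760009)*(-3174018) = -1635145*(-3174018) = 5189979662610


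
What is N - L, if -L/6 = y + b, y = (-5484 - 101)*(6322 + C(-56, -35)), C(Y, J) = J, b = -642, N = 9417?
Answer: -210671805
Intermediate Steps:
y = -35112895 (y = (-5484 - 101)*(6322 - 35) = -5585*6287 = -35112895)
L = 210681222 (L = -6*(-35112895 - 642) = -6*(-35113537) = 210681222)
N - L = 9417 - 1*210681222 = 9417 - 210681222 = -210671805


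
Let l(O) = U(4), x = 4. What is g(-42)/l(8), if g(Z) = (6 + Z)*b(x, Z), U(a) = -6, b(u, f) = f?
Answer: -252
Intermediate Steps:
g(Z) = Z*(6 + Z) (g(Z) = (6 + Z)*Z = Z*(6 + Z))
l(O) = -6
g(-42)/l(8) = -42*(6 - 42)/(-6) = -42*(-36)*(-⅙) = 1512*(-⅙) = -252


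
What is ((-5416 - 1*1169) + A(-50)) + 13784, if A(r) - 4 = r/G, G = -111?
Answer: 799583/111 ≈ 7203.5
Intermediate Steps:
A(r) = 4 - r/111 (A(r) = 4 + r/(-111) = 4 + r*(-1/111) = 4 - r/111)
((-5416 - 1*1169) + A(-50)) + 13784 = ((-5416 - 1*1169) + (4 - 1/111*(-50))) + 13784 = ((-5416 - 1169) + (4 + 50/111)) + 13784 = (-6585 + 494/111) + 13784 = -730441/111 + 13784 = 799583/111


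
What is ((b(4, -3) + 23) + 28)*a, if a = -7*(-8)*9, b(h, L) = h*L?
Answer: 19656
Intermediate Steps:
b(h, L) = L*h
a = 504 (a = 56*9 = 504)
((b(4, -3) + 23) + 28)*a = ((-3*4 + 23) + 28)*504 = ((-12 + 23) + 28)*504 = (11 + 28)*504 = 39*504 = 19656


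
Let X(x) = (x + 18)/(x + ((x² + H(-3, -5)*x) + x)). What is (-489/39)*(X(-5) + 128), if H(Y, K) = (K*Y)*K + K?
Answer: -8660679/5395 ≈ -1605.3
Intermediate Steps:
H(Y, K) = K + Y*K² (H(Y, K) = Y*K² + K = K + Y*K²)
X(x) = (18 + x)/(x² - 78*x) (X(x) = (x + 18)/(x + ((x² + (-5*(1 - 5*(-3)))*x) + x)) = (18 + x)/(x + ((x² + (-5*(1 + 15))*x) + x)) = (18 + x)/(x + ((x² + (-5*16)*x) + x)) = (18 + x)/(x + ((x² - 80*x) + x)) = (18 + x)/(x + (x² - 79*x)) = (18 + x)/(x² - 78*x))
(-489/39)*(X(-5) + 128) = (-489/39)*((18 - 5)/((-5)*(-78 - 5)) + 128) = (-489*1/39)*(-⅕*13/(-83) + 128) = -163*(-⅕*(-1/83)*13 + 128)/13 = -163*(13/415 + 128)/13 = -163/13*53133/415 = -8660679/5395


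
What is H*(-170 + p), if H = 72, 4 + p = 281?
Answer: 7704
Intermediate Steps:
p = 277 (p = -4 + 281 = 277)
H*(-170 + p) = 72*(-170 + 277) = 72*107 = 7704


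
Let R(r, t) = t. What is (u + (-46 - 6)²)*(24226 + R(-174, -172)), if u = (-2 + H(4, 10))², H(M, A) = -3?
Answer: 65643366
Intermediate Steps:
u = 25 (u = (-2 - 3)² = (-5)² = 25)
(u + (-46 - 6)²)*(24226 + R(-174, -172)) = (25 + (-46 - 6)²)*(24226 - 172) = (25 + (-52)²)*24054 = (25 + 2704)*24054 = 2729*24054 = 65643366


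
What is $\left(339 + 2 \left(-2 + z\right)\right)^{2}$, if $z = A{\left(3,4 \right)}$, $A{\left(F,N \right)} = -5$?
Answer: $105625$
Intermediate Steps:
$z = -5$
$\left(339 + 2 \left(-2 + z\right)\right)^{2} = \left(339 + 2 \left(-2 - 5\right)\right)^{2} = \left(339 + 2 \left(-7\right)\right)^{2} = \left(339 - 14\right)^{2} = 325^{2} = 105625$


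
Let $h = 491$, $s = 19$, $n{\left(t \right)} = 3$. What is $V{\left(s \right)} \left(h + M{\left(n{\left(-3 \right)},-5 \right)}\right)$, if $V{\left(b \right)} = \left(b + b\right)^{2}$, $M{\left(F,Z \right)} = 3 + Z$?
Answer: $706116$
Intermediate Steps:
$V{\left(b \right)} = 4 b^{2}$ ($V{\left(b \right)} = \left(2 b\right)^{2} = 4 b^{2}$)
$V{\left(s \right)} \left(h + M{\left(n{\left(-3 \right)},-5 \right)}\right) = 4 \cdot 19^{2} \left(491 + \left(3 - 5\right)\right) = 4 \cdot 361 \left(491 - 2\right) = 1444 \cdot 489 = 706116$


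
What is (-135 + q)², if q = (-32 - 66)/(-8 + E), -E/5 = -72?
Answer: 566868481/30976 ≈ 18300.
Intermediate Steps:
E = 360 (E = -5*(-72) = 360)
q = -49/176 (q = (-32 - 66)/(-8 + 360) = -98/352 = -98*1/352 = -49/176 ≈ -0.27841)
(-135 + q)² = (-135 - 49/176)² = (-23809/176)² = 566868481/30976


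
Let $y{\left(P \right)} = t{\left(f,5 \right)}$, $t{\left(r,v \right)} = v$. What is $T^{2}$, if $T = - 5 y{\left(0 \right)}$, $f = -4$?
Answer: $625$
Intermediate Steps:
$y{\left(P \right)} = 5$
$T = -25$ ($T = \left(-5\right) 5 = -25$)
$T^{2} = \left(-25\right)^{2} = 625$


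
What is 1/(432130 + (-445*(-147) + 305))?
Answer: 1/497850 ≈ 2.0086e-6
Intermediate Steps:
1/(432130 + (-445*(-147) + 305)) = 1/(432130 + (65415 + 305)) = 1/(432130 + 65720) = 1/497850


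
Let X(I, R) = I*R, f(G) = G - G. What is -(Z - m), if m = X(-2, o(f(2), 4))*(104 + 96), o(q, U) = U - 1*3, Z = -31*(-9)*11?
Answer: -3469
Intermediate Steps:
f(G) = 0
Z = 3069 (Z = 279*11 = 3069)
o(q, U) = -3 + U (o(q, U) = U - 3 = -3 + U)
m = -400 (m = (-2*(-3 + 4))*(104 + 96) = -2*1*200 = -2*200 = -400)
-(Z - m) = -(3069 - 1*(-400)) = -(3069 + 400) = -1*3469 = -3469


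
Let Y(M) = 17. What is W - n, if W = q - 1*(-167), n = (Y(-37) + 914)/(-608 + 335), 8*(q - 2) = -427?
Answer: 37139/312 ≈ 119.04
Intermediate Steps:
q = -411/8 (q = 2 + (⅛)*(-427) = 2 - 427/8 = -411/8 ≈ -51.375)
n = -133/39 (n = (17 + 914)/(-608 + 335) = 931/(-273) = 931*(-1/273) = -133/39 ≈ -3.4103)
W = 925/8 (W = -411/8 - 1*(-167) = -411/8 + 167 = 925/8 ≈ 115.63)
W - n = 925/8 - 1*(-133/39) = 925/8 + 133/39 = 37139/312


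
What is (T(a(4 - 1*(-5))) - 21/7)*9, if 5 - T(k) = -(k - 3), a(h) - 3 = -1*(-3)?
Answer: 45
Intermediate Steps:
a(h) = 6 (a(h) = 3 - 1*(-3) = 3 + 3 = 6)
T(k) = 2 + k (T(k) = 5 - (-1)*(k - 3) = 5 - (-1)*(-3 + k) = 5 - (3 - k) = 5 + (-3 + k) = 2 + k)
(T(a(4 - 1*(-5))) - 21/7)*9 = ((2 + 6) - 21/7)*9 = (8 - 21*1/7)*9 = (8 - 3)*9 = 5*9 = 45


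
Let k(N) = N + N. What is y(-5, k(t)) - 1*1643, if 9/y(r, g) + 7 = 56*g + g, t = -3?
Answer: -573416/349 ≈ -1643.0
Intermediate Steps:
k(N) = 2*N
y(r, g) = 9/(-7 + 57*g) (y(r, g) = 9/(-7 + (56*g + g)) = 9/(-7 + 57*g))
y(-5, k(t)) - 1*1643 = 9/(-7 + 57*(2*(-3))) - 1*1643 = 9/(-7 + 57*(-6)) - 1643 = 9/(-7 - 342) - 1643 = 9/(-349) - 1643 = 9*(-1/349) - 1643 = -9/349 - 1643 = -573416/349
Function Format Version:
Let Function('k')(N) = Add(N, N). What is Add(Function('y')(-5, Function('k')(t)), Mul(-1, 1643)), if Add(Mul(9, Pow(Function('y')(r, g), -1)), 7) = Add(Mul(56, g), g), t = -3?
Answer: Rational(-573416, 349) ≈ -1643.0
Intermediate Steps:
Function('k')(N) = Mul(2, N)
Function('y')(r, g) = Mul(9, Pow(Add(-7, Mul(57, g)), -1)) (Function('y')(r, g) = Mul(9, Pow(Add(-7, Add(Mul(56, g), g)), -1)) = Mul(9, Pow(Add(-7, Mul(57, g)), -1)))
Add(Function('y')(-5, Function('k')(t)), Mul(-1, 1643)) = Add(Mul(9, Pow(Add(-7, Mul(57, Mul(2, -3))), -1)), Mul(-1, 1643)) = Add(Mul(9, Pow(Add(-7, Mul(57, -6)), -1)), -1643) = Add(Mul(9, Pow(Add(-7, -342), -1)), -1643) = Add(Mul(9, Pow(-349, -1)), -1643) = Add(Mul(9, Rational(-1, 349)), -1643) = Add(Rational(-9, 349), -1643) = Rational(-573416, 349)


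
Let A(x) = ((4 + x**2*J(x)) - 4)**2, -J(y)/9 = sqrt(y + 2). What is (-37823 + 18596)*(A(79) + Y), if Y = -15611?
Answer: -4913488033513410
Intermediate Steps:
J(y) = -9*sqrt(2 + y) (J(y) = -9*sqrt(y + 2) = -9*sqrt(2 + y))
A(x) = 81*x**4*(2 + x) (A(x) = ((4 + x**2*(-9*sqrt(2 + x))) - 4)**2 = ((4 - 9*x**2*sqrt(2 + x)) - 4)**2 = (-9*x**2*sqrt(2 + x))**2 = 81*x**4*(2 + x))
(-37823 + 18596)*(A(79) + Y) = (-37823 + 18596)*(81*79**4*(2 + 79) - 15611) = -19227*(81*38950081*81 - 15611) = -19227*(255551481441 - 15611) = -19227*255551465830 = -4913488033513410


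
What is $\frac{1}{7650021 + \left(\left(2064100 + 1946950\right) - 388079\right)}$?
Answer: $\frac{1}{11272992} \approx 8.8708 \cdot 10^{-8}$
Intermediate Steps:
$\frac{1}{7650021 + \left(\left(2064100 + 1946950\right) - 388079\right)} = \frac{1}{7650021 + \left(4011050 - 388079\right)} = \frac{1}{7650021 + 3622971} = \frac{1}{11272992}$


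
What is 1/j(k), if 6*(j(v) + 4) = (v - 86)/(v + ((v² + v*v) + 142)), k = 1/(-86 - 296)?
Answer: -20720828/84974953 ≈ -0.24385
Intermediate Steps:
k = -1/382 (k = 1/(-382) = -1/382 ≈ -0.0026178)
j(v) = -4 + (-86 + v)/(6*(142 + v + 2*v²)) (j(v) = -4 + ((v - 86)/(v + ((v² + v*v) + 142)))/6 = -4 + ((-86 + v)/(v + ((v² + v²) + 142)))/6 = -4 + ((-86 + v)/(v + (2*v² + 142)))/6 = -4 + ((-86 + v)/(v + (142 + 2*v²)))/6 = -4 + ((-86 + v)/(142 + v + 2*v²))/6 = -4 + (-86 + v)/(6*(142 + v + 2*v²)))
1/j(k) = 1/((-3494 - 48*(-1/382)² - 23*(-1/382))/(6*(142 - 1/382 + 2*(-1/382)²))) = 1/((-3494 - 48*1/145924 + 23/382)/(6*(142 - 1/382 + 2*(1/145924)))) = 1/((-3494 - 12/36481 + 23/382)/(6*(142 - 1/382 + 1/72962))) = 1/((⅙)*(-254924859/72962)/(5180207/36481)) = 1/((⅙)*(36481/5180207)*(-254924859/72962)) = 1/(-84974953/20720828) = -20720828/84974953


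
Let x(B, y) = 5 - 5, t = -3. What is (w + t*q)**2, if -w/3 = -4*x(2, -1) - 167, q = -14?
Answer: 294849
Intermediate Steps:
x(B, y) = 0
w = 501 (w = -3*(-4*0 - 167) = -3*(0 - 167) = -3*(-167) = 501)
(w + t*q)**2 = (501 - 3*(-14))**2 = (501 + 42)**2 = 543**2 = 294849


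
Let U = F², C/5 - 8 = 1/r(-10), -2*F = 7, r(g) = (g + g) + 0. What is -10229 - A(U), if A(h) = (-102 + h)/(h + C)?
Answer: -2127273/208 ≈ -10227.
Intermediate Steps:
r(g) = 2*g (r(g) = 2*g + 0 = 2*g)
F = -7/2 (F = -½*7 = -7/2 ≈ -3.5000)
C = 159/4 (C = 40 + 5/((2*(-10))) = 40 + 5/(-20) = 40 + 5*(-1/20) = 40 - ¼ = 159/4 ≈ 39.750)
U = 49/4 (U = (-7/2)² = 49/4 ≈ 12.250)
A(h) = (-102 + h)/(159/4 + h) (A(h) = (-102 + h)/(h + 159/4) = (-102 + h)/(159/4 + h))
-10229 - A(U) = -10229 - 4*(-102 + 49/4)/(159 + 4*(49/4)) = -10229 - 4*(-359)/((159 + 49)*4) = -10229 - 4*(-359)/(208*4) = -10229 - 1*(-359/208) = -10229 + 359/208 = -2127273/208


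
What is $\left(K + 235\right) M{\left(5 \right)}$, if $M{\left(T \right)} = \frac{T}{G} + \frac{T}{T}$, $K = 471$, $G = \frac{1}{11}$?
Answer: $39536$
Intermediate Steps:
$G = \frac{1}{11} \approx 0.090909$
$M{\left(T \right)} = 1 + 11 T$ ($M{\left(T \right)} = T \frac{1}{\frac{1}{11}} + \frac{T}{T} = T 11 + 1 = 11 T + 1 = 1 + 11 T$)
$\left(K + 235\right) M{\left(5 \right)} = \left(471 + 235\right) \left(1 + 11 \cdot 5\right) = 706 \left(1 + 55\right) = 706 \cdot 56 = 39536$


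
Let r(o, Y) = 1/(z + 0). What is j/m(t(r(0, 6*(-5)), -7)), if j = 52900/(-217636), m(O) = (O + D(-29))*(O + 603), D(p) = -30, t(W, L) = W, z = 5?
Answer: 330625/24450534056 ≈ 1.3522e-5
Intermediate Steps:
r(o, Y) = 1/5 (r(o, Y) = 1/(5 + 0) = 1/5)
m(O) = (-30 + O)*(603 + O) (m(O) = (O - 30)*(O + 603) = (-30 + O)*(603 + O))
j = -13225/54409 (j = 52900*(-1/217636) = -13225/54409 ≈ -0.24307)
j/m(t(r(0, 6*(-5)), -7)) = -13225/(54409*(-18090 + (1/5)**2 + 573*(1/5))) = -13225/(54409*(-18090 + 1/25 + 573/5)) = -13225/(54409*(-449384/25)) = -13225/54409*(-25/449384) = 330625/24450534056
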